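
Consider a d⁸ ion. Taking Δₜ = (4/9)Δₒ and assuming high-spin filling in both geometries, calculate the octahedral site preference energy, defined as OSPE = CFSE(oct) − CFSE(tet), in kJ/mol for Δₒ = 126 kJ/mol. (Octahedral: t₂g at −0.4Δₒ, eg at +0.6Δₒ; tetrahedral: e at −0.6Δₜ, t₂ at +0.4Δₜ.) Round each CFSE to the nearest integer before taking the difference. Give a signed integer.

Octahedral high-spin t2g^6 e_g^2: CFSE = -1.2 × 126 = -151 kJ/mol.
Tetrahedral e^4 t2^4 gives -0.8Δₜ = -0.8 × (4/9) × 126 = -45 kJ/mol.
OSPE = -151 − (-45) = -106 kJ/mol.

-106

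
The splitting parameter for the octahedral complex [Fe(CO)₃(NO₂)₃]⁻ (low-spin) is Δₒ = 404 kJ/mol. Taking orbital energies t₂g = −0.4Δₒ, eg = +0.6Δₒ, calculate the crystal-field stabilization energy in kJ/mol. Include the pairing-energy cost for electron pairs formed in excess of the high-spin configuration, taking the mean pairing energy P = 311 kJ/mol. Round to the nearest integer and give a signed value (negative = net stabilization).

-348

Ligand charges: 3×(+0) from CO and 3×(-1) from NO₂⁻ sum to -3; with overall charge -1, Fe is +2.
Group 8 minus oxidation state +2 gives a d⁶ configuration for Fe²⁺.
Configuration: t₂g⁶ eg⁰.
Orbital CFSE = 6(-0.4) + 0(0.6) = -2.4Δₒ = -2.4 × 404 = -970 kJ/mol.
Pairing penalty: 3 pairs vs 1 in the high-spin reference → 2 extra × P = 622 kJ/mol.
Combining: -970 + 622 = -348 kJ/mol.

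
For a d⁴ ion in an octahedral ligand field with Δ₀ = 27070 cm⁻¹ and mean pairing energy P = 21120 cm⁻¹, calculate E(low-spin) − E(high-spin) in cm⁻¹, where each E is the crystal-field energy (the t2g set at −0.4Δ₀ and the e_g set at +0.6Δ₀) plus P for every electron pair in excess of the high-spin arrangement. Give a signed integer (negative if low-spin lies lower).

-5950

High-spin: t2g^3 e_g^1, CFSE = -0.6Δ₀ = -16242 cm⁻¹.
Low-spin: t2g^4 e_g^0, orbital CFSE = -1.6Δ₀ = -43312 cm⁻¹; plus 1 excess pair × P = +21120 cm⁻¹; total -22192 cm⁻¹.
E(LS) − E(HS) = -22192 − (-16242) = -5950 cm⁻¹.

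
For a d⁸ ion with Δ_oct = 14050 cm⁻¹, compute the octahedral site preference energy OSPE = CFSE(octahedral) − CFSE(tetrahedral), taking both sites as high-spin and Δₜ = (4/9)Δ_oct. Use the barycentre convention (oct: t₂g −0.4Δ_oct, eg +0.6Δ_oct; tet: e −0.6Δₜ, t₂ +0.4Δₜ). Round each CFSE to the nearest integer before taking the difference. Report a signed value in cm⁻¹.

In an octahedral site d⁸ (HS) is t2g^6 e_g^2, giving CFSE(oct) = -1.2Δ_oct = -16860 cm⁻¹.
In a tetrahedral site the filling is e^4 t2^4: CFSE(tet) = -0.8Δₜ = -0.8 × (4/9)(14050) = -4996 cm⁻¹.
OSPE = CFSE(oct) − CFSE(tet) = -16860 − (-4996) = -11864 cm⁻¹.

-11864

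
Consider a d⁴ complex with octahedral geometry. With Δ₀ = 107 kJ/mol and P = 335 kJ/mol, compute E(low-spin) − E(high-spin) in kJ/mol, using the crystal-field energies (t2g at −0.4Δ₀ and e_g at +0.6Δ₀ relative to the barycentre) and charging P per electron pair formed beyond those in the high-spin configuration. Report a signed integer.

228

In the high-spin limit (t2g^3 e_g^1) the orbital term is -0.6Δ₀ = -64 kJ/mol, with no excess pairing.
Low-spin t2g^4 e_g^0 gives -1.6Δ₀ = -171 kJ/mol, but forming 1 extra pair costs 1P = 335 kJ/mol, so E(LS) = -171 + 335 = 164 kJ/mol.
The difference is 164 − (-64) = 228 kJ/mol, so high-spin lies lower.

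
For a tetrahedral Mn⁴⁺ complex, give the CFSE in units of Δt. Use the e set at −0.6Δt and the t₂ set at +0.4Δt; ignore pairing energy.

-0.8 Δt

Mn is in group 7, so Mn⁴⁺ is d³ (7 − 4 = 3).
Tetrahedral fields are weak (Δₜ ≈ 4/9 Δₒ), so electrons fill high-spin.
Configuration: e² t₂¹.
CFSE = 2(-0.6Δt) + 1(0.4Δt) = -1.2Δt + 0.4Δt = -0.8Δt.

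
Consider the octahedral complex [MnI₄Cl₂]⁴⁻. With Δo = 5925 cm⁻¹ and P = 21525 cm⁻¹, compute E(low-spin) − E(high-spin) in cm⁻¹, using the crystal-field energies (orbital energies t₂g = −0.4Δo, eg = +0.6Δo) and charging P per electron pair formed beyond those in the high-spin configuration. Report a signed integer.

Ligand charges: 4×(-1) from I⁻ and 2×(-1) from Cl⁻ sum to -6; with overall charge -4, Mn is +2.
Mn²⁺: group 7, so d-count = 7 − 2 = 5.
In the high-spin limit (t₂g³ eg²) the orbital term is 0.0Δo = 0 cm⁻¹, with no excess pairing.
For low-spin the configuration is t₂g⁵ eg⁰: orbital energy -2.0 × 5925 = -11850 cm⁻¹, and 2 additional pairs relative to high-spin add 43050 cm⁻¹, giving 31200 cm⁻¹.
The difference is 31200 − (0) = 31200 cm⁻¹, so high-spin lies lower.

31200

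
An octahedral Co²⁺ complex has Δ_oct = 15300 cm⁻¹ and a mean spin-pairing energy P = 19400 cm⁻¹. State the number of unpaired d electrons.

3

Co is in group 9, so Co²⁺ is d⁷ (9 − 2 = 7).
Here Δ_oct < P (15300 < 19400), so the high-spin state is favoured.
Filling d⁷ accordingly: t₂g⁵ eg².
Unpaired electrons: 3.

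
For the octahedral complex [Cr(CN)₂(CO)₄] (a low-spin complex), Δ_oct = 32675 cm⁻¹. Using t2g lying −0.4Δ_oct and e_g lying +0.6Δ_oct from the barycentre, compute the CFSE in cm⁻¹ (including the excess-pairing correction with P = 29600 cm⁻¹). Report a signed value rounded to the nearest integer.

-22680

Ligand charges: 2×(-1) from CN⁻ and 4×(+0) from CO sum to -2; with overall charge +0, Cr is +2.
Cr is in group 6, so Cr²⁺ is d⁴ (6 − 2 = 4).
The d⁴ electrons fill as t2g^4 e_g^0.
Orbital CFSE = 4(-0.4) + 0(0.6) = -1.6Δ_oct = -1.6 × 32675 = -52280 cm⁻¹.
Relative to high-spin t2g^3 e_g^1 (0 paired), the low-spin configuration has 1 additional pair, contributing +1 × 29600 = +29600 cm⁻¹.
Overall CFSE = -52280 + 29600 = -22680 cm⁻¹.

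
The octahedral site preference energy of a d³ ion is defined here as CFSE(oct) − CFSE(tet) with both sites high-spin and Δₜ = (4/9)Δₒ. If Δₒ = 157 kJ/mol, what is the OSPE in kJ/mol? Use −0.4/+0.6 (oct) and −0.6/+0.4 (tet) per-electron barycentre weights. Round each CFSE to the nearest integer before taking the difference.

-132

In an octahedral site d³ (HS) is t₂g³ eg⁰, giving CFSE(oct) = -1.2Δₒ = -188 kJ/mol.
Tetrahedral e² t₂¹ gives -0.8Δₜ = -0.8 × (4/9) × 157 = -56 kJ/mol.
Subtracting, OSPE = -188 − (-56) = -132 kJ/mol.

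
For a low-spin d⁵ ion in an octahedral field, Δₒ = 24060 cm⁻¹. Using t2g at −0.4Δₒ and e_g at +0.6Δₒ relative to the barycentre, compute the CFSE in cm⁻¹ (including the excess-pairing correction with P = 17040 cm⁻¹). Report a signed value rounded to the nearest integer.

The d⁵ electrons fill as t2g^5 e_g^0.
Orbital CFSE = 5(-0.4) + 0(0.6) = -2.0Δₒ = -2.0 × 24060 = -48120 cm⁻¹.
High-spin d⁵ would be t2g^3 e_g^2 with 0 pairs; low-spin has 2, so 2 excess pairs cost +2P = +34080 cm⁻¹.
Net CFSE = -48120 + 34080 = -14040 cm⁻¹.

-14040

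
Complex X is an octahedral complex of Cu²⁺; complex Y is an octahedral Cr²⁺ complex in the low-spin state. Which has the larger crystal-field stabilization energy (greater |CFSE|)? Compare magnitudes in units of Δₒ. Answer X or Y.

X: Cu sits in group 11; removing 2 electrons leaves Cu²⁺ with 11 − 2 = 9 d electrons; t₂g⁶ eg³, CFSE = -0.6Δₒ.
Y: Cr²⁺: group 6, so d-count = 6 − 2 = 4; t₂g⁴ eg⁰, CFSE = -1.6Δₒ.
So Y has the larger |CFSE|.

Y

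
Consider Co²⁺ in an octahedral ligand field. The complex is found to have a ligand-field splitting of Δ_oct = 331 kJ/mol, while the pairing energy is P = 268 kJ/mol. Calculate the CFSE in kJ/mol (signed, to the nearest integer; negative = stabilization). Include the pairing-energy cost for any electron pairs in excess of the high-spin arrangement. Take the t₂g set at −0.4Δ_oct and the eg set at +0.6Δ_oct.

Co sits in group 9; removing 2 electrons leaves Co²⁺ with 9 − 2 = 7 d electrons.
Δ_oct > P, so pairing is preferred: the ground state is low-spin.
Configuration: t₂g⁶ eg¹.
Orbital CFSE = -1.8Δ_oct = -1.8 × 331 = -596 kJ/mol.
Excess pairs vs high-spin: 3 − 2 = 1; pairing cost = +268 kJ/mol.
Net CFSE = -596 + 268 = -328 kJ/mol.

-328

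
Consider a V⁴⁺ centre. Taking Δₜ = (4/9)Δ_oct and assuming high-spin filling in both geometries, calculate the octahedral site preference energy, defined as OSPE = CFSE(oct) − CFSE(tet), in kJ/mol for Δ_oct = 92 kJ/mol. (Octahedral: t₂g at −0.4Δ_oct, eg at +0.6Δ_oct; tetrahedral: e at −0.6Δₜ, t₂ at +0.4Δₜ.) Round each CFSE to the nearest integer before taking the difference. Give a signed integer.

V is in group 5, so V⁴⁺ is d¹ (5 − 4 = 1).
Octahedral (high-spin): t2g^1 e_g^0, CFSE = 1(−0.4) + 0(+0.6) = -0.4Δ_oct = -0.4 × 92 = -37 kJ/mol.
Tetrahedral e^1 t2^0 gives -0.6Δₜ = -0.6 × (4/9) × 92 = -25 kJ/mol.
OSPE = -37 − (-25) = -12 kJ/mol.

-12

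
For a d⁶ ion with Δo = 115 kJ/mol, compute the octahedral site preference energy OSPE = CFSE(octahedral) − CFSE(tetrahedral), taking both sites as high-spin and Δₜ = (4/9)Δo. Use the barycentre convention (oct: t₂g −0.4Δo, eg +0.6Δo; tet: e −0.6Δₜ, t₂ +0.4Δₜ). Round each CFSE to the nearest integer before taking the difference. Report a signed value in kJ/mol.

Octahedral (high-spin): t2g^4 e_g^2, CFSE = 4(−0.4) + 2(+0.6) = -0.4Δo = -0.4 × 115 = -46 kJ/mol.
In a tetrahedral site the filling is e^3 t2^3: CFSE(tet) = -0.6Δₜ = -0.6 × (4/9)(115) = -31 kJ/mol.
OSPE = -46 − (-31) = -15 kJ/mol.

-15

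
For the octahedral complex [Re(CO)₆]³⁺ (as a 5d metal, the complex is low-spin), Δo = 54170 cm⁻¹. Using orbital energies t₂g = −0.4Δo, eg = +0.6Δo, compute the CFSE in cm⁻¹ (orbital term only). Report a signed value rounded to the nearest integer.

-86672

CO is neutral, so the +3 overall charge sits on Re: oxidation state +3.
Re sits in group 7; removing 3 electrons leaves Re³⁺ with 7 − 3 = 4 d electrons.
The d⁴ electrons fill as t₂g⁴ eg⁰.
CFSE(orbital) = 4×(-0.4Δo) + 0×(0.6Δo) = -1.6Δo; with Δo = 54170 cm⁻¹ that is -86672 cm⁻¹.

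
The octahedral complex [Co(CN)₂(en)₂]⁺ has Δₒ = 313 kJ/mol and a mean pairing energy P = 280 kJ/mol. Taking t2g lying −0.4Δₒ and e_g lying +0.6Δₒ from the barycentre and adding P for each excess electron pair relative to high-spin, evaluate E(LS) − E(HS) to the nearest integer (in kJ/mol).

Ligand charges: 2×(-1) from CN⁻ and 2×(+0) from en sum to -2; with overall charge +1, Co is +3.
Co is in group 9, so Co³⁺ is d⁶ (9 − 3 = 6).
High-spin: t2g^4 e_g^2, CFSE = -0.4Δₒ = -125 kJ/mol.
For low-spin the configuration is t2g^6 e_g^0: orbital energy -2.4 × 313 = -751 kJ/mol, and 2 additional pairs relative to high-spin add 560 kJ/mol, giving -191 kJ/mol.
The difference is -191 − (-125) = -66 kJ/mol, so low-spin lies lower.

-66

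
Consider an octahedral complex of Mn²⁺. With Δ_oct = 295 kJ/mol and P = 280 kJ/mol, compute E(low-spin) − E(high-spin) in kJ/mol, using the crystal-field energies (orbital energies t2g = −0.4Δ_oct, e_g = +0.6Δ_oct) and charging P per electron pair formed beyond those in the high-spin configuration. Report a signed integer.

-30

Group 7 minus oxidation state +2 gives a d⁵ configuration for Mn²⁺.
High-spin: t2g^3 e_g^2, CFSE = 0.0Δ_oct = 0 kJ/mol.
Low-spin t2g^5 e_g^0 gives -2.0Δ_oct = -590 kJ/mol, but forming 2 extra pairs costs 2P = 560 kJ/mol, so E(LS) = -590 + 560 = -30 kJ/mol.
E(LS) − E(HS) = -30 − (0) = -30 kJ/mol.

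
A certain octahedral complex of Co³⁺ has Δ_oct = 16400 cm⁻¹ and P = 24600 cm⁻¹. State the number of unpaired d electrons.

Co³⁺: group 9, so d-count = 9 − 3 = 6.
Since Δ_oct = 16400 cm⁻¹ < P = 24600 cm⁻¹, the complex adopts the high-spin configuration.
That gives t2g^4 e_g^2.
Unpaired electrons: 4.

4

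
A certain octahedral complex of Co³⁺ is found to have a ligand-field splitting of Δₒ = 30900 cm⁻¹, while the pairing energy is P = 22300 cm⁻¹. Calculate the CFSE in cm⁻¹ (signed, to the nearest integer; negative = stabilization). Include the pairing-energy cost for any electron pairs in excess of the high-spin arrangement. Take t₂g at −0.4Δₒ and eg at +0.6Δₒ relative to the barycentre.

-29560

Co sits in group 9; removing 3 electrons leaves Co³⁺ with 9 − 3 = 6 d electrons.
With Δₒ > P the complex is low-spin.
That gives t₂g⁶ eg⁰.
Orbital CFSE = -2.4Δₒ = -2.4 × 30900 = -74160 cm⁻¹.
Excess pairs vs high-spin: 3 − 1 = 2; pairing cost = +44600 cm⁻¹.
Net CFSE = -74160 + 44600 = -29560 cm⁻¹.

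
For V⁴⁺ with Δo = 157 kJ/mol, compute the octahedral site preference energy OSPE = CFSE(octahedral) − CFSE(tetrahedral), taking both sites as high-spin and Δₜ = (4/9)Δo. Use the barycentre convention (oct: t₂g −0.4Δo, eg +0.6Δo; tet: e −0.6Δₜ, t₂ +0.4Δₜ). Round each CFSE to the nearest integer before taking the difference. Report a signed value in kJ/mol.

-21

Group 5 minus oxidation state +4 gives a d¹ configuration for V⁴⁺.
Octahedral (high-spin): t₂g¹ eg⁰, CFSE = 1(−0.4) + 0(+0.6) = -0.4Δo = -0.4 × 157 = -63 kJ/mol.
Tetrahedral: e¹ t₂⁰, CFSE = 1(−0.6) + 0(+0.4) = -0.6Δₜ = -0.6 × (4/9) × 157 = -42 kJ/mol.
Subtracting, OSPE = -63 − (-42) = -21 kJ/mol.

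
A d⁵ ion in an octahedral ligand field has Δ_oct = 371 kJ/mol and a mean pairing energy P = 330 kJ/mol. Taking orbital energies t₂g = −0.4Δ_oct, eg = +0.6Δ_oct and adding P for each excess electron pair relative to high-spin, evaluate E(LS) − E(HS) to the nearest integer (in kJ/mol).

-82

In the high-spin limit (t₂g³ eg²) the orbital term is 0.0Δ_oct = 0 kJ/mol, with no excess pairing.
Low-spin: t₂g⁵ eg⁰, orbital CFSE = -2.0Δ_oct = -742 kJ/mol; plus 2 excess pairs × P = +660 kJ/mol; total -82 kJ/mol.
E(LS) − E(HS) = -82 − (0) = -82 kJ/mol.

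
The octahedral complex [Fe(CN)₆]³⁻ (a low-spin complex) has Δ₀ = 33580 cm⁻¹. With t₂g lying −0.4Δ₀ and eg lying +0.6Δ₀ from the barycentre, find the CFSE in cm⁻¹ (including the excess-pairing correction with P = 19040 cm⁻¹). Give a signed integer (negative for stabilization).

-29080

Each CN⁻ contributes -1; 6 × (-1) = -6. With overall charge -3, Fe is in the +3 oxidation state.
Fe is in group 8, so Fe³⁺ is d⁵ (8 − 3 = 5).
The d⁵ electrons fill as t₂g⁵ eg⁰.
Orbital CFSE = 5(-0.4) + 0(0.6) = -2.0Δ₀ = -2.0 × 33580 = -67160 cm⁻¹.
Pairing penalty: 2 pairs vs 0 in the high-spin reference → 2 extra × P = 38080 cm⁻¹.
Combining: -67160 + 38080 = -29080 cm⁻¹.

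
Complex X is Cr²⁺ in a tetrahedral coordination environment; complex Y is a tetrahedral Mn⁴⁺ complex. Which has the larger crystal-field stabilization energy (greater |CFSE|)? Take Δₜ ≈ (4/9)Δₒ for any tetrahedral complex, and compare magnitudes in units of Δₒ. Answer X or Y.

X: Group 6 minus oxidation state +2 gives a d⁴ configuration for Cr²⁺; With tetrahedral geometry the complex is necessarily high-spin; e^2 t2^2, CFSE = -0.4Δₜ ≈ -0.18Δₒ.
Y: Mn is in group 7, so Mn⁴⁺ is d³ (7 − 4 = 3); Tetrahedral fields are weak (Δₜ ≈ 4/9 Δₒ), so electrons fill high-spin; e² t₂¹, CFSE = -0.8Δₜ ≈ -0.36Δₒ.
So Y has the larger |CFSE|.

Y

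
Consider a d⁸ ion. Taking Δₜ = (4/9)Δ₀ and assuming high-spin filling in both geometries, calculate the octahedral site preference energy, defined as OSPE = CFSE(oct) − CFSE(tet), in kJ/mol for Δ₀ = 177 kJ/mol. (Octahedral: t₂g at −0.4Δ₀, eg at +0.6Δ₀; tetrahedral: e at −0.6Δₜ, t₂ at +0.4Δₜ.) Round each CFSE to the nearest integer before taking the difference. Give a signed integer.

-149

Octahedral high-spin t₂g⁶ eg²: CFSE = -1.2 × 177 = -212 kJ/mol.
Tetrahedral e⁴ t₂⁴ gives -0.8Δₜ = -0.8 × (4/9) × 177 = -63 kJ/mol.
Subtracting, OSPE = -212 − (-63) = -149 kJ/mol.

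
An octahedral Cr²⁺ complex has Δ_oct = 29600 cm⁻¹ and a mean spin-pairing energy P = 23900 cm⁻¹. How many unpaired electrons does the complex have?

2

Cr sits in group 6; removing 2 electrons leaves Cr²⁺ with 6 − 2 = 4 d electrons.
With Δ_oct > P the complex is low-spin.
That gives t₂g⁴ eg⁰.
Unpaired electrons: 2.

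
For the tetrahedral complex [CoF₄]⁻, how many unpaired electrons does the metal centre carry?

Each F⁻ contributes -1; 4 × (-1) = -4. With overall charge -1, Co is in the +3 oxidation state.
Co sits in group 9; removing 3 electrons leaves Co³⁺ with 9 − 3 = 6 d electrons.
Tetrahedral splitting is small, so the complex is high-spin.
Configuration: e³ t₂³, giving 4 unpaired electrons.

4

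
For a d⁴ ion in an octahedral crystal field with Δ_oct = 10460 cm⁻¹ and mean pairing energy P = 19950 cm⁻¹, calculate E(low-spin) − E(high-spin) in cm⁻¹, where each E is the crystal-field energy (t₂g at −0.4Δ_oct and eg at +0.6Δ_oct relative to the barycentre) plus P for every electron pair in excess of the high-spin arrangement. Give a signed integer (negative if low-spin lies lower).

In the high-spin limit (t₂g³ eg¹) the orbital term is -0.6Δ_oct = -6276 cm⁻¹, with no excess pairing.
Low-spin t₂g⁴ eg⁰ gives -1.6Δ_oct = -16736 cm⁻¹, but forming 1 extra pair costs 1P = 19950 cm⁻¹, so E(LS) = -16736 + 19950 = 3214 cm⁻¹.
The difference is 3214 − (-6276) = 9490 cm⁻¹, so high-spin lies lower.

9490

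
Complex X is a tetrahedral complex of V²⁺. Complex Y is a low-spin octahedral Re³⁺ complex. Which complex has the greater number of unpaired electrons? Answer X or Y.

X

X: V is in group 5, so V²⁺ is d³ (5 − 2 = 3); Tetrahedral fields are weak (Δₜ ≈ 4/9 Δₒ), so electrons fill high-spin; e^2 t2^1 → 3 unpaired.
Y: Re³⁺: group 7, so d-count = 7 − 3 = 4; t₂g⁴ eg⁰ → 2 unpaired.
So X has more unpaired electrons.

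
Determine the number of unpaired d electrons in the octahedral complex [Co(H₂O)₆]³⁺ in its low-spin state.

0

H₂O is neutral, so the +3 overall charge sits on Co: oxidation state +3.
Co is in group 9, so Co³⁺ is d⁶ (9 − 3 = 6).
Configuration: t2g^6 e_g^0, giving 0 unpaired electrons.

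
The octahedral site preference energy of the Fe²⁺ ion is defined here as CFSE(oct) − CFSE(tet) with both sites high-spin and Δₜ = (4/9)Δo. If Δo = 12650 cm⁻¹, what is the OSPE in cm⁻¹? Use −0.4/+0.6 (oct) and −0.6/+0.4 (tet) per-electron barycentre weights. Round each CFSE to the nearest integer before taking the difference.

Group 8 minus oxidation state +2 gives a d⁶ configuration for Fe²⁺.
Octahedral high-spin t2g^4 e_g^2: CFSE = -0.4 × 12650 = -5060 cm⁻¹.
Tetrahedral e^3 t2^3 gives -0.6Δₜ = -0.6 × (4/9) × 12650 = -3373 cm⁻¹.
OSPE = -5060 − (-3373) = -1687 cm⁻¹.

-1687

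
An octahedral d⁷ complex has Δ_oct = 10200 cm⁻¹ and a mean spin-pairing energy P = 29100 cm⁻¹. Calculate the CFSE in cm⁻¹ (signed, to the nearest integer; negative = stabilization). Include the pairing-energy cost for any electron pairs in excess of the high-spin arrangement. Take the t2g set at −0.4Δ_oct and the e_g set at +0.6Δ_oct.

-8160

With Δ_oct < P the complex is high-spin.
That gives t2g^5 e_g^2.
Orbital CFSE = -0.8Δ_oct = -0.8 × 10200 = -8160 cm⁻¹.
High-spin has no excess pairs, so no pairing correction applies.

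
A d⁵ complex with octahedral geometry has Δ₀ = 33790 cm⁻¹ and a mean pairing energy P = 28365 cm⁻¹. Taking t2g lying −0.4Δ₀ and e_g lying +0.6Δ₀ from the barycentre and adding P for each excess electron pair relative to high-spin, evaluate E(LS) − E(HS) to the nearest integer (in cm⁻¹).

-10850

High-spin: t2g^3 e_g^2, CFSE = 0.0Δ₀ = 0 cm⁻¹.
For low-spin the configuration is t2g^5 e_g^0: orbital energy -2.0 × 33790 = -67580 cm⁻¹, and 2 additional pairs relative to high-spin add 56730 cm⁻¹, giving -10850 cm⁻¹.
The difference is -10850 − (0) = -10850 cm⁻¹, so low-spin lies lower.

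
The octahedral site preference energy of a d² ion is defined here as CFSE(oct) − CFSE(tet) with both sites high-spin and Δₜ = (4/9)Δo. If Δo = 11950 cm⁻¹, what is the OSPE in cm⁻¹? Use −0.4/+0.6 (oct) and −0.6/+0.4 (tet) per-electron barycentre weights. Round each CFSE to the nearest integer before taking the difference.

-3187

Octahedral (high-spin): t₂g² eg⁰, CFSE = 2(−0.4) + 0(+0.6) = -0.8Δo = -0.8 × 11950 = -9560 cm⁻¹.
In a tetrahedral site the filling is e² t₂⁰: CFSE(tet) = -1.2Δₜ = -1.2 × (4/9)(11950) = -6373 cm⁻¹.
Subtracting, OSPE = -9560 − (-6373) = -3187 cm⁻¹.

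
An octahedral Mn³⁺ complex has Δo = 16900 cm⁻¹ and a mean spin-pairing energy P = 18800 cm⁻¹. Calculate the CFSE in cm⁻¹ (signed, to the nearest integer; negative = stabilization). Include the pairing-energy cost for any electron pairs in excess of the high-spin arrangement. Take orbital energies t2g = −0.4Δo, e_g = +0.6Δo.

Mn is in group 7, so Mn³⁺ is d⁴ (7 − 3 = 4).
Δo < P, so pairing is avoided: the ground state is high-spin.
Configuration: t2g^3 e_g^1.
Orbital CFSE = -0.6Δo = -0.6 × 16900 = -10140 cm⁻¹.
High-spin has no excess pairs, so no pairing correction applies.

-10140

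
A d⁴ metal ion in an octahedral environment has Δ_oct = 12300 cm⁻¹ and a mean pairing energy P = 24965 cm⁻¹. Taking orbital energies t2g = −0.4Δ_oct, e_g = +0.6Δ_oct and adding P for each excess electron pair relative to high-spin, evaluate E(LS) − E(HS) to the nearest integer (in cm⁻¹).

12665

In the high-spin limit (t2g^3 e_g^1) the orbital term is -0.6Δ_oct = -7380 cm⁻¹, with no excess pairing.
For low-spin the configuration is t2g^4 e_g^0: orbital energy -1.6 × 12300 = -19680 cm⁻¹, and 1 additional pair relative to high-spin adds 24965 cm⁻¹, giving 5285 cm⁻¹.
Thus E(LS) − E(HS) = 12665 cm⁻¹.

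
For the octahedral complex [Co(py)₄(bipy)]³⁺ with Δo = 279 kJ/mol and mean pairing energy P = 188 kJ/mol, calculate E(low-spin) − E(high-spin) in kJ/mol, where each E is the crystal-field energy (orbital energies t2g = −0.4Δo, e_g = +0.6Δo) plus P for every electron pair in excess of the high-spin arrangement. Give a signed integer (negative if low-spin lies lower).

Ligand charges: 4×(+0) from py and 1×(+0) from bipy sum to +0; with overall charge +3, Co is +3.
Co³⁺: group 9, so d-count = 9 − 3 = 6.
High-spin: t2g^4 e_g^2, CFSE = -0.4Δo = -112 kJ/mol.
Low-spin: t2g^6 e_g^0, orbital CFSE = -2.4Δo = -670 kJ/mol; plus 2 excess pairs × P = +376 kJ/mol; total -294 kJ/mol.
Thus E(LS) − E(HS) = -182 kJ/mol.

-182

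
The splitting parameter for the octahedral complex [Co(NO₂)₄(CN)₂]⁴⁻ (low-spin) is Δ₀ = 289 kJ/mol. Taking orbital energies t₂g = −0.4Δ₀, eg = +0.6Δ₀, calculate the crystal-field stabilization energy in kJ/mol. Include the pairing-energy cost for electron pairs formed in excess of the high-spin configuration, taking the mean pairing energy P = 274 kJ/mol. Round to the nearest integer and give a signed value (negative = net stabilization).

-246

Ligand charges: 4×(-1) from NO₂⁻ and 2×(-1) from CN⁻ sum to -6; with overall charge -4, Co is +2.
Co sits in group 9; removing 2 electrons leaves Co²⁺ with 9 − 2 = 7 d electrons.
Electron filling gives t₂g⁶ eg¹.
Orbital CFSE = 6(-0.4) + 1(0.6) = -1.8Δ₀ = -1.8 × 289 = -520 kJ/mol.
High-spin d⁷ would be t₂g⁵ eg² with 2 pairs; low-spin has 3, so 1 excess pair costs +1P = +274 kJ/mol.
Overall CFSE = -520 + 274 = -246 kJ/mol.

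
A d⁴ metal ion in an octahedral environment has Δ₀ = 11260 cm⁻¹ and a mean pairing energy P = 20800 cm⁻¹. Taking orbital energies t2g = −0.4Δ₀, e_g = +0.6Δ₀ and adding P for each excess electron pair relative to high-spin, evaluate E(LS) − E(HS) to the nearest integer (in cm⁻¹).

High-spin: t2g^3 e_g^1, CFSE = -0.6Δ₀ = -6756 cm⁻¹.
Low-spin: t2g^4 e_g^0, orbital CFSE = -1.6Δ₀ = -18016 cm⁻¹; plus 1 excess pair × P = +20800 cm⁻¹; total 2784 cm⁻¹.
The difference is 2784 − (-6756) = 9540 cm⁻¹, so high-spin lies lower.

9540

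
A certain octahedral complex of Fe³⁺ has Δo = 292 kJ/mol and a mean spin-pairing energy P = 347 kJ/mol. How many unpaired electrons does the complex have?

5

Fe sits in group 8; removing 3 electrons leaves Fe³⁺ with 8 − 3 = 5 d electrons.
Since Δo = 292 kJ/mol < P = 347 kJ/mol, the complex adopts the high-spin configuration.
Configuration: t2g^3 e_g^2.
Unpaired electrons: 5.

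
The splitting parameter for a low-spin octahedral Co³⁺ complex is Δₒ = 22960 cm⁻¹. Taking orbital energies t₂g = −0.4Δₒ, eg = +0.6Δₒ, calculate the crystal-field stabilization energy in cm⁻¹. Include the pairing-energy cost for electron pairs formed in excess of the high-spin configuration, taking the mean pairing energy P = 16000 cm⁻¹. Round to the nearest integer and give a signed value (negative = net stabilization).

Co sits in group 9; removing 3 electrons leaves Co³⁺ with 9 − 3 = 6 d electrons.
The d⁶ electrons fill as t₂g⁶ eg⁰.
CFSE(orbital) = 6×(-0.4Δₒ) + 0×(0.6Δₒ) = -2.4Δₒ; with Δₒ = 22960 cm⁻¹ that is -55104 cm⁻¹.
High-spin d⁶ would be t₂g⁴ eg² with 1 pair; low-spin has 3, so 2 excess pairs cost +2P = +32000 cm⁻¹.
Combining: -55104 + 32000 = -23104 cm⁻¹.

-23104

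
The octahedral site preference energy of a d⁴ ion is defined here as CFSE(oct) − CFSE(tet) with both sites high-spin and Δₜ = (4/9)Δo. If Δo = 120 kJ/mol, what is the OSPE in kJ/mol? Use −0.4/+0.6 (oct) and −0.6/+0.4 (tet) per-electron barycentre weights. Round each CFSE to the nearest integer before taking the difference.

Octahedral high-spin t₂g³ eg¹: CFSE = -0.6 × 120 = -72 kJ/mol.
In a tetrahedral site the filling is e² t₂²: CFSE(tet) = -0.4Δₜ = -0.4 × (4/9)(120) = -21 kJ/mol.
OSPE = CFSE(oct) − CFSE(tet) = -72 − (-21) = -51 kJ/mol.

-51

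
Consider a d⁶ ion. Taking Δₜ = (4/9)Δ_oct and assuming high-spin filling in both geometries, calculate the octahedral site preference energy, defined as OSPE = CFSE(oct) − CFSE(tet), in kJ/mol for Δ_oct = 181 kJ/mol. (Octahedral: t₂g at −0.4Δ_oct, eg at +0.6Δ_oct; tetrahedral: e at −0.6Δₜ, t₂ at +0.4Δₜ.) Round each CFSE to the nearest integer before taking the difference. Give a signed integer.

-24

Octahedral high-spin t2g^4 e_g^2: CFSE = -0.4 × 181 = -72 kJ/mol.
In a tetrahedral site the filling is e^3 t2^3: CFSE(tet) = -0.6Δₜ = -0.6 × (4/9)(181) = -48 kJ/mol.
Subtracting, OSPE = -72 − (-48) = -24 kJ/mol.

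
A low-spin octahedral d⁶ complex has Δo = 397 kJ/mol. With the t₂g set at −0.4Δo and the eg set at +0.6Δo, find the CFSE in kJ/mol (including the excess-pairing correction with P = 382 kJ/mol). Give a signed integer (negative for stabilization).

-189

Electron filling gives t₂g⁶ eg⁰.
Orbital CFSE = 6(-0.4) + 0(0.6) = -2.4Δo = -2.4 × 397 = -953 kJ/mol.
Pairing penalty: 3 pairs vs 1 in the high-spin reference → 2 extra × P = 764 kJ/mol.
Net CFSE = -953 + 764 = -189 kJ/mol.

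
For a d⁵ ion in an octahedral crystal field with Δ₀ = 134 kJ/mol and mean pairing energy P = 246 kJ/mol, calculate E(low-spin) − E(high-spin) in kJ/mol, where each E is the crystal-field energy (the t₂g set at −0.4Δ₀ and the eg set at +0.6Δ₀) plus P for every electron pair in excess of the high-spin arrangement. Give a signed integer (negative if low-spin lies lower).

224

High-spin d⁵ fills as t₂g³ eg² with CFSE 3(−0.4) + 2(+0.6) = 0.0Δ₀ = 0 kJ/mol.
Low-spin: t₂g⁵ eg⁰, orbital CFSE = -2.0Δ₀ = -268 kJ/mol; plus 2 excess pairs × P = +492 kJ/mol; total 224 kJ/mol.
The difference is 224 − (0) = 224 kJ/mol, so high-spin lies lower.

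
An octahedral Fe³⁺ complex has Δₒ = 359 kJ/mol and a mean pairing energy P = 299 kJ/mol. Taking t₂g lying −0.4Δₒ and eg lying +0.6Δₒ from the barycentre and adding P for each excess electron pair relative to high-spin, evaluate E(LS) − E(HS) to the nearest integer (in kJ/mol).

-120

Fe³⁺: group 8, so d-count = 8 − 3 = 5.
High-spin d⁵ fills as t₂g³ eg² with CFSE 3(−0.4) + 2(+0.6) = 0.0Δₒ = 0 kJ/mol.
For low-spin the configuration is t₂g⁵ eg⁰: orbital energy -2.0 × 359 = -718 kJ/mol, and 2 additional pairs relative to high-spin add 598 kJ/mol, giving -120 kJ/mol.
The difference is -120 − (0) = -120 kJ/mol, so low-spin lies lower.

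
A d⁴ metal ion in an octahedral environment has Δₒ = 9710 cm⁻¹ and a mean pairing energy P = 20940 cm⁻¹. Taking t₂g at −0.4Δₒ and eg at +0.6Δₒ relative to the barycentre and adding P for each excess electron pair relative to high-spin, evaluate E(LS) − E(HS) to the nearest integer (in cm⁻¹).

High-spin d⁴ fills as t₂g³ eg¹ with CFSE 3(−0.4) + 1(+0.6) = -0.6Δₒ = -5826 cm⁻¹.
Low-spin t₂g⁴ eg⁰ gives -1.6Δₒ = -15536 cm⁻¹, but forming 1 extra pair costs 1P = 20940 cm⁻¹, so E(LS) = -15536 + 20940 = 5404 cm⁻¹.
E(LS) − E(HS) = 5404 − (-5826) = 11230 cm⁻¹.

11230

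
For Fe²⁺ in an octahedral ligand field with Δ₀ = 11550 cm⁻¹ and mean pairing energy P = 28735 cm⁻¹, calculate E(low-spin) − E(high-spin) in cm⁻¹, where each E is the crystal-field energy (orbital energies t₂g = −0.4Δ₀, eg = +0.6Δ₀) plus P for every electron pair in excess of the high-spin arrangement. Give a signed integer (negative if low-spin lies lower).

Group 8 minus oxidation state +2 gives a d⁶ configuration for Fe²⁺.
In the high-spin limit (t₂g⁴ eg²) the orbital term is -0.4Δ₀ = -4620 cm⁻¹, with no excess pairing.
For low-spin the configuration is t₂g⁶ eg⁰: orbital energy -2.4 × 11550 = -27720 cm⁻¹, and 2 additional pairs relative to high-spin add 57470 cm⁻¹, giving 29750 cm⁻¹.
E(LS) − E(HS) = 29750 − (-4620) = 34370 cm⁻¹.

34370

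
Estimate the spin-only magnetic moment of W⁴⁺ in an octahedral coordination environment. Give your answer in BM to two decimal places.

2.83 BM

W is in group 6, so W⁴⁺ is d² (6 − 4 = 2).
Configuration: t₂g² eg⁰ → 2 unpaired electrons.
μ(spin-only) = √[2(2+2)] = √8 ≈ 2.83 BM.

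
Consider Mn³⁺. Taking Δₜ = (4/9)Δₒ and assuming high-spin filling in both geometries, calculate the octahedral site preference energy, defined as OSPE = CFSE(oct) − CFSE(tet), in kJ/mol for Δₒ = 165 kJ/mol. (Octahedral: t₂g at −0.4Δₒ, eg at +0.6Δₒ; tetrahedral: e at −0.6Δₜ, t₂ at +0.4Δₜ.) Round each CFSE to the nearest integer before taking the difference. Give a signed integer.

-70

Mn³⁺: group 7, so d-count = 7 − 3 = 4.
Octahedral (high-spin): t2g^3 e_g^1, CFSE = 3(−0.4) + 1(+0.6) = -0.6Δₒ = -0.6 × 165 = -99 kJ/mol.
In a tetrahedral site the filling is e^2 t2^2: CFSE(tet) = -0.4Δₜ = -0.4 × (4/9)(165) = -29 kJ/mol.
OSPE = CFSE(oct) − CFSE(tet) = -99 − (-29) = -70 kJ/mol.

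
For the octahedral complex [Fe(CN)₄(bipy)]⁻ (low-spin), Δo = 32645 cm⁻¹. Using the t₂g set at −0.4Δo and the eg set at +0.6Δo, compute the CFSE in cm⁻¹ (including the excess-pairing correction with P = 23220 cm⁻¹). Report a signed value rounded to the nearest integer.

-18850

Ligand charges: 4×(-1) from CN⁻ and 1×(+0) from bipy sum to -4; with overall charge -1, Fe is +3.
Fe sits in group 8; removing 3 electrons leaves Fe³⁺ with 8 − 3 = 5 d electrons.
The d⁵ electrons fill as t₂g⁵ eg⁰.
Orbital CFSE = 5(-0.4) + 0(0.6) = -2.0Δo = -2.0 × 32645 = -65290 cm⁻¹.
Pairing penalty: 2 pairs vs 0 in the high-spin reference → 2 extra × P = 46440 cm⁻¹.
Net CFSE = -65290 + 46440 = -18850 cm⁻¹.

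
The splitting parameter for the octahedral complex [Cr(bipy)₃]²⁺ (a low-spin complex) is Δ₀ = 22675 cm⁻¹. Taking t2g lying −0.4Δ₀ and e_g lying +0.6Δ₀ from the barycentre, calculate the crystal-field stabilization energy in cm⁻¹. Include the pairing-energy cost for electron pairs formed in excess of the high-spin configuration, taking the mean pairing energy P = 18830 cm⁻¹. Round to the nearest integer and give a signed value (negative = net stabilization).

-17450

bipy is neutral, so the +2 overall charge sits on Cr: oxidation state +2.
Group 6 minus oxidation state +2 gives a d⁴ configuration for Cr²⁺.
Electron filling gives t2g^4 e_g^0.
The orbital stabilization is -1.6Δ₀ = -1.6 × 22675 = -36280 cm⁻¹.
Relative to high-spin t2g^3 e_g^1 (0 paired), the low-spin configuration has 1 additional pair, contributing +1 × 18830 = +18830 cm⁻¹.
Net CFSE = -36280 + 18830 = -17450 cm⁻¹.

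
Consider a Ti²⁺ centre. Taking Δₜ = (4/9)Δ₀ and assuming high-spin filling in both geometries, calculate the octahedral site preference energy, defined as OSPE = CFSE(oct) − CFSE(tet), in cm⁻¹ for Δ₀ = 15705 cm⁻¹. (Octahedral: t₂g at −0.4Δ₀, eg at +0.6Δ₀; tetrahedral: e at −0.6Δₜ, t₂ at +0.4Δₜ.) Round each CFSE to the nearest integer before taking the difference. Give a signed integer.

-4188

Ti sits in group 4; removing 2 electrons leaves Ti²⁺ with 4 − 2 = 2 d electrons.
In an octahedral site d² (HS) is t₂g² eg⁰, giving CFSE(oct) = -0.8Δ₀ = -12564 cm⁻¹.
Tetrahedral: e² t₂⁰, CFSE = 2(−0.6) + 0(+0.4) = -1.2Δₜ = -1.2 × (4/9) × 15705 = -8376 cm⁻¹.
OSPE = CFSE(oct) − CFSE(tet) = -12564 − (-8376) = -4188 cm⁻¹.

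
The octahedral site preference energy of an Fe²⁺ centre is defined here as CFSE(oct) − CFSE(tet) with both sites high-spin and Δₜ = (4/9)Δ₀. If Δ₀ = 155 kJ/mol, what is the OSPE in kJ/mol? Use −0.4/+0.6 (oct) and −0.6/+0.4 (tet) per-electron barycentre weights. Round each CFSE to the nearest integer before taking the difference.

-21

Fe sits in group 8; removing 2 electrons leaves Fe²⁺ with 8 − 2 = 6 d electrons.
Octahedral high-spin t2g^4 e_g^2: CFSE = -0.4 × 155 = -62 kJ/mol.
Tetrahedral: e^3 t2^3, CFSE = 3(−0.6) + 3(+0.4) = -0.6Δₜ = -0.6 × (4/9) × 155 = -41 kJ/mol.
OSPE = CFSE(oct) − CFSE(tet) = -62 − (-41) = -21 kJ/mol.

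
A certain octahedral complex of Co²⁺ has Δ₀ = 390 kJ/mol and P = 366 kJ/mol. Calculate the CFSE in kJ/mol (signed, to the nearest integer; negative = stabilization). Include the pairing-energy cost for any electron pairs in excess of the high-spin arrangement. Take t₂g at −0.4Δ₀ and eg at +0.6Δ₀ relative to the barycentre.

Co²⁺: group 9, so d-count = 9 − 2 = 7.
Here Δ₀ > P (390 > 366), so the low-spin state is favoured.
That gives t₂g⁶ eg¹.
Orbital CFSE = -1.8Δ₀ = -1.8 × 390 = -702 kJ/mol.
Excess pairs vs high-spin: 3 − 2 = 1; pairing cost = +366 kJ/mol.
Net CFSE = -702 + 366 = -336 kJ/mol.

-336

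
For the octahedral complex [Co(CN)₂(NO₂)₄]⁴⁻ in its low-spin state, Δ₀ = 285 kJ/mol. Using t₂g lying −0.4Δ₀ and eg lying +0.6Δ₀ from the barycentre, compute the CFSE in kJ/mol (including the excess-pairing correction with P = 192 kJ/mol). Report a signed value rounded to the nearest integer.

-321

Ligand charges: 2×(-1) from CN⁻ and 4×(-1) from NO₂⁻ sum to -6; with overall charge -4, Co is +2.
Group 9 minus oxidation state +2 gives a d⁷ configuration for Co²⁺.
The d⁷ electrons fill as t₂g⁶ eg¹.
CFSE(orbital) = 6×(-0.4Δ₀) + 1×(0.6Δ₀) = -1.8Δ₀; with Δ₀ = 285 kJ/mol that is -513 kJ/mol.
Pairing penalty: 3 pairs vs 2 in the high-spin reference → 1 extra × P = 192 kJ/mol.
Overall CFSE = -513 + 192 = -321 kJ/mol.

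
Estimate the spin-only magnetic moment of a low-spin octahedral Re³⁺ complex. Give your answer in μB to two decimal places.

Group 7 minus oxidation state +3 gives a d⁴ configuration for Re³⁺.
Configuration: t2g^4 e_g^0 → 2 unpaired electrons.
μ(spin-only) = √[2(2+2)] = √8 ≈ 2.83 μB.

2.83 μB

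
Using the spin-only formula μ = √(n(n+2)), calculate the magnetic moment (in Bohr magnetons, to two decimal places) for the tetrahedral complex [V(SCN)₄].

Each SCN⁻ contributes -1; 4 × (-1) = -4. With overall charge +0, V is in the +4 oxidation state.
V is in group 5, so V⁴⁺ is d¹ (5 − 4 = 1).
Tetrahedral splitting is small, so the complex is high-spin.
Configuration: e¹ t₂⁰ → 1 unpaired electron.
μ(spin-only) = √[1(1+2)] = √3 ≈ 1.73 Bohr magnetons.

1.73 Bohr magnetons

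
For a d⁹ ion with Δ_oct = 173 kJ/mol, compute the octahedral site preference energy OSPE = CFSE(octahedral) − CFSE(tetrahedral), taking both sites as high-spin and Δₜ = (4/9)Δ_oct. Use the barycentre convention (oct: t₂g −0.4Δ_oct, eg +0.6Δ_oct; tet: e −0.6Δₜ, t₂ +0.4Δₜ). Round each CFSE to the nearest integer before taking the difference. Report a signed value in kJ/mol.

In an octahedral site d⁹ (HS) is t₂g⁶ eg³, giving CFSE(oct) = -0.6Δ_oct = -104 kJ/mol.
In a tetrahedral site the filling is e⁴ t₂⁵: CFSE(tet) = -0.4Δₜ = -0.4 × (4/9)(173) = -31 kJ/mol.
Subtracting, OSPE = -104 − (-31) = -73 kJ/mol.

-73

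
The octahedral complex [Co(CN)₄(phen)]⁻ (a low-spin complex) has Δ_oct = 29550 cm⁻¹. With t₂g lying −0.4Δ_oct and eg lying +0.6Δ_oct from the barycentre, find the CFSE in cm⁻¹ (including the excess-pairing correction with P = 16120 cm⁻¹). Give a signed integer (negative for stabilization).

Ligand charges: 4×(-1) from CN⁻ and 1×(+0) from phen sum to -4; with overall charge -1, Co is +3.
Group 9 minus oxidation state +3 gives a d⁶ configuration for Co³⁺.
Configuration: t₂g⁶ eg⁰.
Orbital CFSE = 6(-0.4) + 0(0.6) = -2.4Δ_oct = -2.4 × 29550 = -70920 cm⁻¹.
Pairing penalty: 3 pairs vs 1 in the high-spin reference → 2 extra × P = 32240 cm⁻¹.
Net CFSE = -70920 + 32240 = -38680 cm⁻¹.

-38680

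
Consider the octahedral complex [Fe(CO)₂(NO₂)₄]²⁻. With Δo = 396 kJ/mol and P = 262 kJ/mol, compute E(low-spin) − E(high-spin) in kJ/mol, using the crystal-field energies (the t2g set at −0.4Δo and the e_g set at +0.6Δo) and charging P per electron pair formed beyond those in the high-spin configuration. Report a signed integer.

Ligand charges: 2×(+0) from CO and 4×(-1) from NO₂⁻ sum to -4; with overall charge -2, Fe is +2.
Group 8 minus oxidation state +2 gives a d⁶ configuration for Fe²⁺.
High-spin d⁶ fills as t2g^4 e_g^2 with CFSE 4(−0.4) + 2(+0.6) = -0.4Δo = -158 kJ/mol.
Low-spin t2g^6 e_g^0 gives -2.4Δo = -950 kJ/mol, but forming 2 extra pairs costs 2P = 524 kJ/mol, so E(LS) = -950 + 524 = -426 kJ/mol.
E(LS) − E(HS) = -426 − (-158) = -268 kJ/mol.

-268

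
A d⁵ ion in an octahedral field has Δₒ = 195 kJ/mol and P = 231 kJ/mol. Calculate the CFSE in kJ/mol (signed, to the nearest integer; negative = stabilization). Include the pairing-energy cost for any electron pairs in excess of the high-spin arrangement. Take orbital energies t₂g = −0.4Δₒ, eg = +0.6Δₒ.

0

Here Δₒ < P (195 < 231), so the high-spin state is favoured.
Filling d⁵ accordingly: t₂g³ eg².
Orbital CFSE = 0.0Δₒ = 0.0 × 195 = 0 kJ/mol.
High-spin has no excess pairs, so no pairing correction applies.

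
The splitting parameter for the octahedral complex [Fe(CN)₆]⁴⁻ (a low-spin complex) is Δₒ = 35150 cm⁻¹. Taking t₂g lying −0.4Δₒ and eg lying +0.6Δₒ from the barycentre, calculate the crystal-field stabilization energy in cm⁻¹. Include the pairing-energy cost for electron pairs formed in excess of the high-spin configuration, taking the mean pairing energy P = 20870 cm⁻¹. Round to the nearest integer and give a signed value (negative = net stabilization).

Each CN⁻ contributes -1; 6 × (-1) = -6. With overall charge -4, Fe is in the +2 oxidation state.
Fe sits in group 8; removing 2 electrons leaves Fe²⁺ with 8 − 2 = 6 d electrons.
Electron filling gives t₂g⁶ eg⁰.
Orbital CFSE = 6(-0.4) + 0(0.6) = -2.4Δₒ = -2.4 × 35150 = -84360 cm⁻¹.
Relative to high-spin t₂g⁴ eg² (1 paired), the low-spin configuration has 2 additional pairs, contributing +2 × 20870 = +41740 cm⁻¹.
Net CFSE = -84360 + 41740 = -42620 cm⁻¹.

-42620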